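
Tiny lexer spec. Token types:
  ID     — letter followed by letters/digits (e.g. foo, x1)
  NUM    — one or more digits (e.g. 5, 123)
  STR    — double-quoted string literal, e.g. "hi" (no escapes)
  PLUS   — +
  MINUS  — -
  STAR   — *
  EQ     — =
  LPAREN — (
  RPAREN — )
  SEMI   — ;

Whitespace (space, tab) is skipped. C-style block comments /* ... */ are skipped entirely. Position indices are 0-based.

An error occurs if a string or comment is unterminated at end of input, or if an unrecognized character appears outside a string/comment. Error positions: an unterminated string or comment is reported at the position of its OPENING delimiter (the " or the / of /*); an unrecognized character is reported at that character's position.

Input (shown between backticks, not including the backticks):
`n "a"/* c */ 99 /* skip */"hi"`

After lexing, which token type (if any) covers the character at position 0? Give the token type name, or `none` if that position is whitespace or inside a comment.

Answer: ID

Derivation:
pos=0: emit ID 'n' (now at pos=1)
pos=2: enter STRING mode
pos=2: emit STR "a" (now at pos=5)
pos=5: enter COMMENT mode (saw '/*')
exit COMMENT mode (now at pos=12)
pos=13: emit NUM '99' (now at pos=15)
pos=16: enter COMMENT mode (saw '/*')
exit COMMENT mode (now at pos=26)
pos=26: enter STRING mode
pos=26: emit STR "hi" (now at pos=30)
DONE. 4 tokens: [ID, STR, NUM, STR]
Position 0: char is 'n' -> ID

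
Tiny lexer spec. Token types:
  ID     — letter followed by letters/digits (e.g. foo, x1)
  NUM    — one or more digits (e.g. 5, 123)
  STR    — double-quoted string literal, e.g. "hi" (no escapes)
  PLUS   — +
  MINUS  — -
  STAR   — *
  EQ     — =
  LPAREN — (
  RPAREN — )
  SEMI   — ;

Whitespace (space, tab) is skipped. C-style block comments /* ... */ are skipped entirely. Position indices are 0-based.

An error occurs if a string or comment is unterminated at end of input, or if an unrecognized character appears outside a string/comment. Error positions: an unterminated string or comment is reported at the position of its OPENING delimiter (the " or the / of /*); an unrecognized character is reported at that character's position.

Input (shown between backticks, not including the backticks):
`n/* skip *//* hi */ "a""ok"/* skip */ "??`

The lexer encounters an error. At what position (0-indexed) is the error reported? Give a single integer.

Answer: 38

Derivation:
pos=0: emit ID 'n' (now at pos=1)
pos=1: enter COMMENT mode (saw '/*')
exit COMMENT mode (now at pos=11)
pos=11: enter COMMENT mode (saw '/*')
exit COMMENT mode (now at pos=19)
pos=20: enter STRING mode
pos=20: emit STR "a" (now at pos=23)
pos=23: enter STRING mode
pos=23: emit STR "ok" (now at pos=27)
pos=27: enter COMMENT mode (saw '/*')
exit COMMENT mode (now at pos=37)
pos=38: enter STRING mode
pos=38: ERROR — unterminated string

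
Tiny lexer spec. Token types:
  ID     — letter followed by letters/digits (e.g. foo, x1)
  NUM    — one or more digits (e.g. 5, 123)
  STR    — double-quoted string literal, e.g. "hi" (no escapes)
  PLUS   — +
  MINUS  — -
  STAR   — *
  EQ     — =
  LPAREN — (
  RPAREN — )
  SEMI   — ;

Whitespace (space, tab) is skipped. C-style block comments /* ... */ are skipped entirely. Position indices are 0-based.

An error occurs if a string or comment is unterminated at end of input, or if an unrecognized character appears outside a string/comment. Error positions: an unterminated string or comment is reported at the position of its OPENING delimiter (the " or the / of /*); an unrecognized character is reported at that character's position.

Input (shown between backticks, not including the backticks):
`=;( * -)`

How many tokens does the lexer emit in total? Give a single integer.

Answer: 6

Derivation:
pos=0: emit EQ '='
pos=1: emit SEMI ';'
pos=2: emit LPAREN '('
pos=4: emit STAR '*'
pos=6: emit MINUS '-'
pos=7: emit RPAREN ')'
DONE. 6 tokens: [EQ, SEMI, LPAREN, STAR, MINUS, RPAREN]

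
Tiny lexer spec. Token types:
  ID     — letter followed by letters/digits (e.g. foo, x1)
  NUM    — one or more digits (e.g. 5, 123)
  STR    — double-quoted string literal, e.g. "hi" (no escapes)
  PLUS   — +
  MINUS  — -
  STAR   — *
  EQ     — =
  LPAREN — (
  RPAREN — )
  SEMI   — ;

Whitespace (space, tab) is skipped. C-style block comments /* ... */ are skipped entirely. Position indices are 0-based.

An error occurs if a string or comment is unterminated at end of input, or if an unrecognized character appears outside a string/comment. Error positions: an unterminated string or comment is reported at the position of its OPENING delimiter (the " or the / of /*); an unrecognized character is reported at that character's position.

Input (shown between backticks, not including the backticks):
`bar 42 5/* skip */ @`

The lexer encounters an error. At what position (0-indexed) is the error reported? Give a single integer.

Answer: 19

Derivation:
pos=0: emit ID 'bar' (now at pos=3)
pos=4: emit NUM '42' (now at pos=6)
pos=7: emit NUM '5' (now at pos=8)
pos=8: enter COMMENT mode (saw '/*')
exit COMMENT mode (now at pos=18)
pos=19: ERROR — unrecognized char '@'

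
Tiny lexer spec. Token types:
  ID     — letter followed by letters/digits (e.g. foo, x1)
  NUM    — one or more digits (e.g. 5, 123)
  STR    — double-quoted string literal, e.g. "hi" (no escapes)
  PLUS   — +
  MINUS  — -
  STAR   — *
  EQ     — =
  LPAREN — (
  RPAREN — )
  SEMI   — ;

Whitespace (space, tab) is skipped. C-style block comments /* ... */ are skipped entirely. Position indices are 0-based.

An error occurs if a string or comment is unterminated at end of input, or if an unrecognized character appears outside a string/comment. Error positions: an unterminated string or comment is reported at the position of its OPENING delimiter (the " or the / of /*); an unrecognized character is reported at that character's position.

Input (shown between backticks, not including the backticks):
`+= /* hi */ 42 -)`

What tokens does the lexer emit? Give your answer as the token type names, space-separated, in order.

pos=0: emit PLUS '+'
pos=1: emit EQ '='
pos=3: enter COMMENT mode (saw '/*')
exit COMMENT mode (now at pos=11)
pos=12: emit NUM '42' (now at pos=14)
pos=15: emit MINUS '-'
pos=16: emit RPAREN ')'
DONE. 5 tokens: [PLUS, EQ, NUM, MINUS, RPAREN]

Answer: PLUS EQ NUM MINUS RPAREN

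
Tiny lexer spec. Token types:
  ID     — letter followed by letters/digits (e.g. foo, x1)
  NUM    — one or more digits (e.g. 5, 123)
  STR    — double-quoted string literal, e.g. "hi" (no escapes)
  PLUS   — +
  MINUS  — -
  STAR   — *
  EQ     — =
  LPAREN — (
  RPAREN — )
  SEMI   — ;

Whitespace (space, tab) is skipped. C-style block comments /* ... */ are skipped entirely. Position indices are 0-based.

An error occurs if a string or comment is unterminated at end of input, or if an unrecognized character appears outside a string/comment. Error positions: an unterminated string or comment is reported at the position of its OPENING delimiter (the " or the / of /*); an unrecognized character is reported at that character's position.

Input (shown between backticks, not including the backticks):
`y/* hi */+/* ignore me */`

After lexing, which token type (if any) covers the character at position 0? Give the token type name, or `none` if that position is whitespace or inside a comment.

Answer: ID

Derivation:
pos=0: emit ID 'y' (now at pos=1)
pos=1: enter COMMENT mode (saw '/*')
exit COMMENT mode (now at pos=9)
pos=9: emit PLUS '+'
pos=10: enter COMMENT mode (saw '/*')
exit COMMENT mode (now at pos=25)
DONE. 2 tokens: [ID, PLUS]
Position 0: char is 'y' -> ID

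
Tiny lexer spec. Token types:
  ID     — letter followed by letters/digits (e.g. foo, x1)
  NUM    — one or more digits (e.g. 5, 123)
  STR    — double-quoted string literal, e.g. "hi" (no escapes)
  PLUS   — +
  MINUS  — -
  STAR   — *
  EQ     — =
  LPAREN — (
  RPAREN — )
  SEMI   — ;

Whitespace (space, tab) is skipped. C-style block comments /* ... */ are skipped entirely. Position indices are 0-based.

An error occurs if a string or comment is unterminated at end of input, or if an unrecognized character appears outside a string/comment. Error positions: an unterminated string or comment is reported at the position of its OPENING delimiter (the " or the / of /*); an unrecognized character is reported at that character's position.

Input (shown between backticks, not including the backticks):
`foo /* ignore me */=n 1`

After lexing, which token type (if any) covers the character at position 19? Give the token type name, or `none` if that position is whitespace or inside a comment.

Answer: EQ

Derivation:
pos=0: emit ID 'foo' (now at pos=3)
pos=4: enter COMMENT mode (saw '/*')
exit COMMENT mode (now at pos=19)
pos=19: emit EQ '='
pos=20: emit ID 'n' (now at pos=21)
pos=22: emit NUM '1' (now at pos=23)
DONE. 4 tokens: [ID, EQ, ID, NUM]
Position 19: char is '=' -> EQ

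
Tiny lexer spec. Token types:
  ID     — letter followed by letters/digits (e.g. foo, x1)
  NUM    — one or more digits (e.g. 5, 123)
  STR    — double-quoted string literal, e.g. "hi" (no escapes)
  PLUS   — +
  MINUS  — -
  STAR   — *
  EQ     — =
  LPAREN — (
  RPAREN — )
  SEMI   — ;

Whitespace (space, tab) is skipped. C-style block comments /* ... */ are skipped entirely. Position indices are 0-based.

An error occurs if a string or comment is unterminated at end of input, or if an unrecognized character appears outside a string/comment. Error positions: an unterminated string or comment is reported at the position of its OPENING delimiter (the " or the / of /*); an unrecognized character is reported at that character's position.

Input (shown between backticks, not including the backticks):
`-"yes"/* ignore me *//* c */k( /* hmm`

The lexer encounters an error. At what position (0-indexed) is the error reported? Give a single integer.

Answer: 31

Derivation:
pos=0: emit MINUS '-'
pos=1: enter STRING mode
pos=1: emit STR "yes" (now at pos=6)
pos=6: enter COMMENT mode (saw '/*')
exit COMMENT mode (now at pos=21)
pos=21: enter COMMENT mode (saw '/*')
exit COMMENT mode (now at pos=28)
pos=28: emit ID 'k' (now at pos=29)
pos=29: emit LPAREN '('
pos=31: enter COMMENT mode (saw '/*')
pos=31: ERROR — unterminated comment (reached EOF)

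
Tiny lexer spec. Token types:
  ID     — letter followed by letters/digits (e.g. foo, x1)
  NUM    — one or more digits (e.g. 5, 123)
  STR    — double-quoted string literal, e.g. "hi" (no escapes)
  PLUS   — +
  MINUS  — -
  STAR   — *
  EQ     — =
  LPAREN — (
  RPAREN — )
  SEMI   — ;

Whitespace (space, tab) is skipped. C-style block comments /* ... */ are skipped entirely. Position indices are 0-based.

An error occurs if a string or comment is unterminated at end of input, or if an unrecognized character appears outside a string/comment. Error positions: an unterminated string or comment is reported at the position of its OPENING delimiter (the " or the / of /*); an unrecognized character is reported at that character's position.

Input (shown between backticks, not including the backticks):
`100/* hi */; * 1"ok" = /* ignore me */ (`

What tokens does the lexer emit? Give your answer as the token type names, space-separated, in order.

pos=0: emit NUM '100' (now at pos=3)
pos=3: enter COMMENT mode (saw '/*')
exit COMMENT mode (now at pos=11)
pos=11: emit SEMI ';'
pos=13: emit STAR '*'
pos=15: emit NUM '1' (now at pos=16)
pos=16: enter STRING mode
pos=16: emit STR "ok" (now at pos=20)
pos=21: emit EQ '='
pos=23: enter COMMENT mode (saw '/*')
exit COMMENT mode (now at pos=38)
pos=39: emit LPAREN '('
DONE. 7 tokens: [NUM, SEMI, STAR, NUM, STR, EQ, LPAREN]

Answer: NUM SEMI STAR NUM STR EQ LPAREN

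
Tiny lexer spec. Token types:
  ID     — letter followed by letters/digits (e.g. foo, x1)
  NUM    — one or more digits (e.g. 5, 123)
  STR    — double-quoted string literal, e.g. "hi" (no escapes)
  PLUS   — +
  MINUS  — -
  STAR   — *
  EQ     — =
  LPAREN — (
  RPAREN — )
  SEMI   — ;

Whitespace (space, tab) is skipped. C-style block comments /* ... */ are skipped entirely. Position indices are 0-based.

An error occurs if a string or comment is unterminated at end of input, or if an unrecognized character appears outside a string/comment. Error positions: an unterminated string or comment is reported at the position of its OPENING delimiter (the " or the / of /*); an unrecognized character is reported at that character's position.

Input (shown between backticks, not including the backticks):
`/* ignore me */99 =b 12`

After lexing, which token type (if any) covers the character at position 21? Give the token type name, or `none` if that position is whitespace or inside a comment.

Answer: NUM

Derivation:
pos=0: enter COMMENT mode (saw '/*')
exit COMMENT mode (now at pos=15)
pos=15: emit NUM '99' (now at pos=17)
pos=18: emit EQ '='
pos=19: emit ID 'b' (now at pos=20)
pos=21: emit NUM '12' (now at pos=23)
DONE. 4 tokens: [NUM, EQ, ID, NUM]
Position 21: char is '1' -> NUM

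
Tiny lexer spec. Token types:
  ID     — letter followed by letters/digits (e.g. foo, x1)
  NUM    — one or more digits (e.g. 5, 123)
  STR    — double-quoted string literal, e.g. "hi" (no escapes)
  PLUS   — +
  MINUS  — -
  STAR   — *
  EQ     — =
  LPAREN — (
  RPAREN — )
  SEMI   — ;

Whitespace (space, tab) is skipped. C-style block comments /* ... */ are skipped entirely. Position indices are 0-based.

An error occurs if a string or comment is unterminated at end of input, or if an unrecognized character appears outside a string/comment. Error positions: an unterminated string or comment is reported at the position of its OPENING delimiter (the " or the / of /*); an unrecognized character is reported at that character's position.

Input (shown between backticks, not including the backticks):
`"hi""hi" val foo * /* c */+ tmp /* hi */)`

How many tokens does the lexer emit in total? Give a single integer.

pos=0: enter STRING mode
pos=0: emit STR "hi" (now at pos=4)
pos=4: enter STRING mode
pos=4: emit STR "hi" (now at pos=8)
pos=9: emit ID 'val' (now at pos=12)
pos=13: emit ID 'foo' (now at pos=16)
pos=17: emit STAR '*'
pos=19: enter COMMENT mode (saw '/*')
exit COMMENT mode (now at pos=26)
pos=26: emit PLUS '+'
pos=28: emit ID 'tmp' (now at pos=31)
pos=32: enter COMMENT mode (saw '/*')
exit COMMENT mode (now at pos=40)
pos=40: emit RPAREN ')'
DONE. 8 tokens: [STR, STR, ID, ID, STAR, PLUS, ID, RPAREN]

Answer: 8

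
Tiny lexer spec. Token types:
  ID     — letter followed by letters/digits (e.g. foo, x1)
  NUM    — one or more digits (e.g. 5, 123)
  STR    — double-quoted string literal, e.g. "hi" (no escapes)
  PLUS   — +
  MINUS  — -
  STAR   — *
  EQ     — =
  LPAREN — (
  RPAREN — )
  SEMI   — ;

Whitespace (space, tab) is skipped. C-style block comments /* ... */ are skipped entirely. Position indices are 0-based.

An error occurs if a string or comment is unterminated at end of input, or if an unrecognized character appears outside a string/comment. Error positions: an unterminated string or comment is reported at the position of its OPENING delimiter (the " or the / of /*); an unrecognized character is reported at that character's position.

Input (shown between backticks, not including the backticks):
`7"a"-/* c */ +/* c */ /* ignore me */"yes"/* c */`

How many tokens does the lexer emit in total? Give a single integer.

Answer: 5

Derivation:
pos=0: emit NUM '7' (now at pos=1)
pos=1: enter STRING mode
pos=1: emit STR "a" (now at pos=4)
pos=4: emit MINUS '-'
pos=5: enter COMMENT mode (saw '/*')
exit COMMENT mode (now at pos=12)
pos=13: emit PLUS '+'
pos=14: enter COMMENT mode (saw '/*')
exit COMMENT mode (now at pos=21)
pos=22: enter COMMENT mode (saw '/*')
exit COMMENT mode (now at pos=37)
pos=37: enter STRING mode
pos=37: emit STR "yes" (now at pos=42)
pos=42: enter COMMENT mode (saw '/*')
exit COMMENT mode (now at pos=49)
DONE. 5 tokens: [NUM, STR, MINUS, PLUS, STR]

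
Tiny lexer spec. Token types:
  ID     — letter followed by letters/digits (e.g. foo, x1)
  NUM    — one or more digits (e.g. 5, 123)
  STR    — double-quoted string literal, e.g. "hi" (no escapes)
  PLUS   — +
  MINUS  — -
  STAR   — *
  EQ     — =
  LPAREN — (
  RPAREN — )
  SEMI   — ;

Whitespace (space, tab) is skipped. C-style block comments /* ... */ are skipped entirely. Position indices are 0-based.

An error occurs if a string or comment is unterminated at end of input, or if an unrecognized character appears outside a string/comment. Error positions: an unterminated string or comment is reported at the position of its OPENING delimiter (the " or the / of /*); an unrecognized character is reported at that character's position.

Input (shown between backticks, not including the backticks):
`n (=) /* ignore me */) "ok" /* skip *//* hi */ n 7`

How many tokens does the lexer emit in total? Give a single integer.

pos=0: emit ID 'n' (now at pos=1)
pos=2: emit LPAREN '('
pos=3: emit EQ '='
pos=4: emit RPAREN ')'
pos=6: enter COMMENT mode (saw '/*')
exit COMMENT mode (now at pos=21)
pos=21: emit RPAREN ')'
pos=23: enter STRING mode
pos=23: emit STR "ok" (now at pos=27)
pos=28: enter COMMENT mode (saw '/*')
exit COMMENT mode (now at pos=38)
pos=38: enter COMMENT mode (saw '/*')
exit COMMENT mode (now at pos=46)
pos=47: emit ID 'n' (now at pos=48)
pos=49: emit NUM '7' (now at pos=50)
DONE. 8 tokens: [ID, LPAREN, EQ, RPAREN, RPAREN, STR, ID, NUM]

Answer: 8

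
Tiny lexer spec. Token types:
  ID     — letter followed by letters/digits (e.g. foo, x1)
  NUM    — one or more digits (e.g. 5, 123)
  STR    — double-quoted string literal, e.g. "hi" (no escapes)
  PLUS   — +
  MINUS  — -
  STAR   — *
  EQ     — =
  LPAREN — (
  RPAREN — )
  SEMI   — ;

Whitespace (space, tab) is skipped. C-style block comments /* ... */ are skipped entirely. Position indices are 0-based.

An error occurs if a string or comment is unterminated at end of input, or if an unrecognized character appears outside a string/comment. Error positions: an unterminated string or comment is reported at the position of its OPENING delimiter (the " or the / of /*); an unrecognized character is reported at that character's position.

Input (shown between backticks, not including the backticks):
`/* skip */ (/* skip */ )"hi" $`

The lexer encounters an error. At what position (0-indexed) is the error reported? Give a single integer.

Answer: 29

Derivation:
pos=0: enter COMMENT mode (saw '/*')
exit COMMENT mode (now at pos=10)
pos=11: emit LPAREN '('
pos=12: enter COMMENT mode (saw '/*')
exit COMMENT mode (now at pos=22)
pos=23: emit RPAREN ')'
pos=24: enter STRING mode
pos=24: emit STR "hi" (now at pos=28)
pos=29: ERROR — unrecognized char '$'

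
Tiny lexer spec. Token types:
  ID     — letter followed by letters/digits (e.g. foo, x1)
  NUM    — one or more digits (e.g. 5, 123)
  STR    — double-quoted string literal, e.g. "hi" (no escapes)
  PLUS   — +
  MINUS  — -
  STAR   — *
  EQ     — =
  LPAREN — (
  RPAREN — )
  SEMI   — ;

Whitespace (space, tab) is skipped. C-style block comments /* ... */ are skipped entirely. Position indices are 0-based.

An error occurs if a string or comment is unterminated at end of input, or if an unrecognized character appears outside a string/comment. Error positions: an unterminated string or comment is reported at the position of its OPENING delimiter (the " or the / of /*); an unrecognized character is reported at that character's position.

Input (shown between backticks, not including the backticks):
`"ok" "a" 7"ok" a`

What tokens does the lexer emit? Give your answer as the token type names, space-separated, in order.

Answer: STR STR NUM STR ID

Derivation:
pos=0: enter STRING mode
pos=0: emit STR "ok" (now at pos=4)
pos=5: enter STRING mode
pos=5: emit STR "a" (now at pos=8)
pos=9: emit NUM '7' (now at pos=10)
pos=10: enter STRING mode
pos=10: emit STR "ok" (now at pos=14)
pos=15: emit ID 'a' (now at pos=16)
DONE. 5 tokens: [STR, STR, NUM, STR, ID]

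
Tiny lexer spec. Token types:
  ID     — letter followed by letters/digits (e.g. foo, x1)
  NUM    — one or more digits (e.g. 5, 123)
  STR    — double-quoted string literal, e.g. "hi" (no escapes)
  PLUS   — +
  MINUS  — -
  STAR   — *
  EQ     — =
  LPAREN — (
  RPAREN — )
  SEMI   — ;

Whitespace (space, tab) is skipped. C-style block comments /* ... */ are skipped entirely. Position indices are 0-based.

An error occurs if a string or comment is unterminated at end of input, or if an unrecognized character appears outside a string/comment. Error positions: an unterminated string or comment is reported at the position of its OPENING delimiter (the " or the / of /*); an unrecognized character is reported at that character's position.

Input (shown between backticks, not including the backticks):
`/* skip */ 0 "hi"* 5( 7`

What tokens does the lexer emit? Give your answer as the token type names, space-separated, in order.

pos=0: enter COMMENT mode (saw '/*')
exit COMMENT mode (now at pos=10)
pos=11: emit NUM '0' (now at pos=12)
pos=13: enter STRING mode
pos=13: emit STR "hi" (now at pos=17)
pos=17: emit STAR '*'
pos=19: emit NUM '5' (now at pos=20)
pos=20: emit LPAREN '('
pos=22: emit NUM '7' (now at pos=23)
DONE. 6 tokens: [NUM, STR, STAR, NUM, LPAREN, NUM]

Answer: NUM STR STAR NUM LPAREN NUM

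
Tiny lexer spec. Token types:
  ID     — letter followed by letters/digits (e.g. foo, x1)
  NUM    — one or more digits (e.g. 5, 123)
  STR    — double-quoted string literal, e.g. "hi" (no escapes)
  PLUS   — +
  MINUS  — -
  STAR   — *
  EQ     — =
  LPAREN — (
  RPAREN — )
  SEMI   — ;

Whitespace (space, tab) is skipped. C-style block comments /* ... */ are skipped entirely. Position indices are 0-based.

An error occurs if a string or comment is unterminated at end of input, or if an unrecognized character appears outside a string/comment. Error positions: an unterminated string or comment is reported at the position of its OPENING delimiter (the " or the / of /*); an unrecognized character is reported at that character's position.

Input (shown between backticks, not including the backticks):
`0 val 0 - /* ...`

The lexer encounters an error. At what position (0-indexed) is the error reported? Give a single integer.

Answer: 10

Derivation:
pos=0: emit NUM '0' (now at pos=1)
pos=2: emit ID 'val' (now at pos=5)
pos=6: emit NUM '0' (now at pos=7)
pos=8: emit MINUS '-'
pos=10: enter COMMENT mode (saw '/*')
pos=10: ERROR — unterminated comment (reached EOF)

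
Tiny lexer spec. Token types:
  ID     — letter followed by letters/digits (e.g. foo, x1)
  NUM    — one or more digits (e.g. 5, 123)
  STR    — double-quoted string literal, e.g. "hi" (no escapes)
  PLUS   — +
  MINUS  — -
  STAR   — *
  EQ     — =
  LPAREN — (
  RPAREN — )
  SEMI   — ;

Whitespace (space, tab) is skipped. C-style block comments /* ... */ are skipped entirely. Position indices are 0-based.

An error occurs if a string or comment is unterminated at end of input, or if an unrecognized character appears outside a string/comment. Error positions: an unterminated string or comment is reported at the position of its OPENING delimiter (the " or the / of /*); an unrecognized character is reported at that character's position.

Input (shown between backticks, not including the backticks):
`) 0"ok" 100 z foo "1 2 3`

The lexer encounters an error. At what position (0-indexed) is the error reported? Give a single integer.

pos=0: emit RPAREN ')'
pos=2: emit NUM '0' (now at pos=3)
pos=3: enter STRING mode
pos=3: emit STR "ok" (now at pos=7)
pos=8: emit NUM '100' (now at pos=11)
pos=12: emit ID 'z' (now at pos=13)
pos=14: emit ID 'foo' (now at pos=17)
pos=18: enter STRING mode
pos=18: ERROR — unterminated string

Answer: 18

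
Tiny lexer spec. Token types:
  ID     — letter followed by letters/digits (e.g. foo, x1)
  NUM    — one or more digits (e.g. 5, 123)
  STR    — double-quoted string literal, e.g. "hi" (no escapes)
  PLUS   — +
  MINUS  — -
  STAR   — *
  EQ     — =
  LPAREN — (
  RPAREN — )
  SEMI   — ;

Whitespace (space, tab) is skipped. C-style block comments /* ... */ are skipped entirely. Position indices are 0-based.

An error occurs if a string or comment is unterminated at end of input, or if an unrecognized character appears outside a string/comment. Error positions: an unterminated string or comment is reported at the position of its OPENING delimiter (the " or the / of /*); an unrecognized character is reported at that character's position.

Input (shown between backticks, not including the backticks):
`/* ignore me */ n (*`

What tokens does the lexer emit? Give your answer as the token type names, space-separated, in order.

Answer: ID LPAREN STAR

Derivation:
pos=0: enter COMMENT mode (saw '/*')
exit COMMENT mode (now at pos=15)
pos=16: emit ID 'n' (now at pos=17)
pos=18: emit LPAREN '('
pos=19: emit STAR '*'
DONE. 3 tokens: [ID, LPAREN, STAR]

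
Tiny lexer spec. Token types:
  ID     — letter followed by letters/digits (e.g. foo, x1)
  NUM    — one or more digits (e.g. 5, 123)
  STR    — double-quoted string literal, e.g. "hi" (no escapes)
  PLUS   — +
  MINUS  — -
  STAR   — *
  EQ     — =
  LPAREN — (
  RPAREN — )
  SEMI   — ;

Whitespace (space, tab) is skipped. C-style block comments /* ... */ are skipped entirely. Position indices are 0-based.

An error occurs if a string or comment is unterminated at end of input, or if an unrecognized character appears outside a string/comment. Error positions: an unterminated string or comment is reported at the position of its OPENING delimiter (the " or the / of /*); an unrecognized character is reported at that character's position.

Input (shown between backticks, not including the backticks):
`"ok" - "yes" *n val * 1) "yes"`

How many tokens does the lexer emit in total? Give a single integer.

Answer: 10

Derivation:
pos=0: enter STRING mode
pos=0: emit STR "ok" (now at pos=4)
pos=5: emit MINUS '-'
pos=7: enter STRING mode
pos=7: emit STR "yes" (now at pos=12)
pos=13: emit STAR '*'
pos=14: emit ID 'n' (now at pos=15)
pos=16: emit ID 'val' (now at pos=19)
pos=20: emit STAR '*'
pos=22: emit NUM '1' (now at pos=23)
pos=23: emit RPAREN ')'
pos=25: enter STRING mode
pos=25: emit STR "yes" (now at pos=30)
DONE. 10 tokens: [STR, MINUS, STR, STAR, ID, ID, STAR, NUM, RPAREN, STR]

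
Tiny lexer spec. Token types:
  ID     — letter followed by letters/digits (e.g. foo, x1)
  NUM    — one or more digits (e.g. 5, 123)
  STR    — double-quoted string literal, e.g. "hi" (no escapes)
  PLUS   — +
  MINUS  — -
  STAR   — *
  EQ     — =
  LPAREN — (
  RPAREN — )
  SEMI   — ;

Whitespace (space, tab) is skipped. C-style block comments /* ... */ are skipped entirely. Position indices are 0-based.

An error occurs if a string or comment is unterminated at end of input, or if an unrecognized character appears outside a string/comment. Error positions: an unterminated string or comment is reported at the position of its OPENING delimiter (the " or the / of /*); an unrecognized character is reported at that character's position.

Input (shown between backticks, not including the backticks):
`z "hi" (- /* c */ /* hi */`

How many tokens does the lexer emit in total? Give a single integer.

pos=0: emit ID 'z' (now at pos=1)
pos=2: enter STRING mode
pos=2: emit STR "hi" (now at pos=6)
pos=7: emit LPAREN '('
pos=8: emit MINUS '-'
pos=10: enter COMMENT mode (saw '/*')
exit COMMENT mode (now at pos=17)
pos=18: enter COMMENT mode (saw '/*')
exit COMMENT mode (now at pos=26)
DONE. 4 tokens: [ID, STR, LPAREN, MINUS]

Answer: 4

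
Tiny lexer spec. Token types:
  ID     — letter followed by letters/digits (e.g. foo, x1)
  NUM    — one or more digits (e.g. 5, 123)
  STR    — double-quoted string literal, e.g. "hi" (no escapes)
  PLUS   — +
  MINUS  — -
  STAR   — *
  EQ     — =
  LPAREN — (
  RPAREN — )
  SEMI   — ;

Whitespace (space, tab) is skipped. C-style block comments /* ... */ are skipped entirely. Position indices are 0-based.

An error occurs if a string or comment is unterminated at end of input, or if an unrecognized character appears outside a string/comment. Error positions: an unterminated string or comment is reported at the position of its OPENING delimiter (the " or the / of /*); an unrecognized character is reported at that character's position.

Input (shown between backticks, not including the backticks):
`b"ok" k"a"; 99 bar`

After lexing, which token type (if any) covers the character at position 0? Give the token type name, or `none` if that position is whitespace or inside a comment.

pos=0: emit ID 'b' (now at pos=1)
pos=1: enter STRING mode
pos=1: emit STR "ok" (now at pos=5)
pos=6: emit ID 'k' (now at pos=7)
pos=7: enter STRING mode
pos=7: emit STR "a" (now at pos=10)
pos=10: emit SEMI ';'
pos=12: emit NUM '99' (now at pos=14)
pos=15: emit ID 'bar' (now at pos=18)
DONE. 7 tokens: [ID, STR, ID, STR, SEMI, NUM, ID]
Position 0: char is 'b' -> ID

Answer: ID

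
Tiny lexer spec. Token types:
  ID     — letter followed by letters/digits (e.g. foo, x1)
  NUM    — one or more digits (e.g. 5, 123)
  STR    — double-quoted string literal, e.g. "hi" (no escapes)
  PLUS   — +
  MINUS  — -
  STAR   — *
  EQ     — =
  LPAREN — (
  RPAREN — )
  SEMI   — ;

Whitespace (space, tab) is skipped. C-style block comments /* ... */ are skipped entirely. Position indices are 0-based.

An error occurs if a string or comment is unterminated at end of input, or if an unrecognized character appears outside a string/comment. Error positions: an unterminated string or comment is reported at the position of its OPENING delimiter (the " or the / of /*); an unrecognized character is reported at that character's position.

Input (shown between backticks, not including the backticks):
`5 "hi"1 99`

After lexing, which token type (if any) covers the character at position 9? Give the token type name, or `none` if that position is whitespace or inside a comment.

Answer: NUM

Derivation:
pos=0: emit NUM '5' (now at pos=1)
pos=2: enter STRING mode
pos=2: emit STR "hi" (now at pos=6)
pos=6: emit NUM '1' (now at pos=7)
pos=8: emit NUM '99' (now at pos=10)
DONE. 4 tokens: [NUM, STR, NUM, NUM]
Position 9: char is '9' -> NUM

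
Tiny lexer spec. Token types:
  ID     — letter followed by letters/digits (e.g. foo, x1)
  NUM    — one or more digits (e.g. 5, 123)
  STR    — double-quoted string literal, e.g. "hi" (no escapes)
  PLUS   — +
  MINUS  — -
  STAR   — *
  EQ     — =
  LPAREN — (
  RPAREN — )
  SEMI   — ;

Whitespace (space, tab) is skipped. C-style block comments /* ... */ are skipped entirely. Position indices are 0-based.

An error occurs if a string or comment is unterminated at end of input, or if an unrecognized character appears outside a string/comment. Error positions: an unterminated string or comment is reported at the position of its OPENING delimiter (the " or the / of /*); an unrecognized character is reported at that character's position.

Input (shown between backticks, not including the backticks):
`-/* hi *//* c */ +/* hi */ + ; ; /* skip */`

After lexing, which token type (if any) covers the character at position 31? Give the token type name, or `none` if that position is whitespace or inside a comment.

Answer: SEMI

Derivation:
pos=0: emit MINUS '-'
pos=1: enter COMMENT mode (saw '/*')
exit COMMENT mode (now at pos=9)
pos=9: enter COMMENT mode (saw '/*')
exit COMMENT mode (now at pos=16)
pos=17: emit PLUS '+'
pos=18: enter COMMENT mode (saw '/*')
exit COMMENT mode (now at pos=26)
pos=27: emit PLUS '+'
pos=29: emit SEMI ';'
pos=31: emit SEMI ';'
pos=33: enter COMMENT mode (saw '/*')
exit COMMENT mode (now at pos=43)
DONE. 5 tokens: [MINUS, PLUS, PLUS, SEMI, SEMI]
Position 31: char is ';' -> SEMI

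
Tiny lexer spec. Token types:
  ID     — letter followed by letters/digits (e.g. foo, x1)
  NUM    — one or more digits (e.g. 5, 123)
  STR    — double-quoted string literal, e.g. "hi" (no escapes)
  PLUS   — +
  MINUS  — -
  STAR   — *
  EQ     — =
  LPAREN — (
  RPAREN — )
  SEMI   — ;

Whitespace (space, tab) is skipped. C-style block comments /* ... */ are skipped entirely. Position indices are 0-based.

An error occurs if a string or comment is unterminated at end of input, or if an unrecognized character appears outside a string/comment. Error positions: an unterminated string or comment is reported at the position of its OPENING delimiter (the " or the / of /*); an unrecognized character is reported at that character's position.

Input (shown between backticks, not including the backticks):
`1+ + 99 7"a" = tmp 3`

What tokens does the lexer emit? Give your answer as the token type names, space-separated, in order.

Answer: NUM PLUS PLUS NUM NUM STR EQ ID NUM

Derivation:
pos=0: emit NUM '1' (now at pos=1)
pos=1: emit PLUS '+'
pos=3: emit PLUS '+'
pos=5: emit NUM '99' (now at pos=7)
pos=8: emit NUM '7' (now at pos=9)
pos=9: enter STRING mode
pos=9: emit STR "a" (now at pos=12)
pos=13: emit EQ '='
pos=15: emit ID 'tmp' (now at pos=18)
pos=19: emit NUM '3' (now at pos=20)
DONE. 9 tokens: [NUM, PLUS, PLUS, NUM, NUM, STR, EQ, ID, NUM]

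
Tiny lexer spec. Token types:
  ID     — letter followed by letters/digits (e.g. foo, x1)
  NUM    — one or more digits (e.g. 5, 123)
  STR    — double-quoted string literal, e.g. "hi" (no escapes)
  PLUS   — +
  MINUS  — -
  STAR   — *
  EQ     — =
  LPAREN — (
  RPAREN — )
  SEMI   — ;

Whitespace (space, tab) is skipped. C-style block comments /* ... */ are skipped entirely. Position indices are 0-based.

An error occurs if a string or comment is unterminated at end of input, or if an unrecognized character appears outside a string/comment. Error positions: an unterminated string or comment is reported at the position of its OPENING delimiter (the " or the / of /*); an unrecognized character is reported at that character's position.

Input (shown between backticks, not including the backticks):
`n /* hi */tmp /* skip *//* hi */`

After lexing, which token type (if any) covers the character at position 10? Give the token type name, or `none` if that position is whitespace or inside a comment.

Answer: ID

Derivation:
pos=0: emit ID 'n' (now at pos=1)
pos=2: enter COMMENT mode (saw '/*')
exit COMMENT mode (now at pos=10)
pos=10: emit ID 'tmp' (now at pos=13)
pos=14: enter COMMENT mode (saw '/*')
exit COMMENT mode (now at pos=24)
pos=24: enter COMMENT mode (saw '/*')
exit COMMENT mode (now at pos=32)
DONE. 2 tokens: [ID, ID]
Position 10: char is 't' -> ID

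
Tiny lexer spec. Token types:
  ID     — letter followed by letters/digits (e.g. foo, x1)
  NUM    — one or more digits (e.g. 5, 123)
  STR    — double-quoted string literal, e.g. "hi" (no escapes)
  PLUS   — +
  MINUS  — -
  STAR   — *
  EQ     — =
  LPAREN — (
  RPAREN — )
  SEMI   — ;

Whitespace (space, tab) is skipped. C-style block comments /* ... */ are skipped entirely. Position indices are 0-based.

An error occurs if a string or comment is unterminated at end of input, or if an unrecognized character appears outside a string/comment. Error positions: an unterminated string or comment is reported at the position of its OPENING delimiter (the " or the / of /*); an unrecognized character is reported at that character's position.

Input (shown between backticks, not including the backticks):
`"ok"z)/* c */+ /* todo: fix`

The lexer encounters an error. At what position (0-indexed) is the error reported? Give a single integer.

pos=0: enter STRING mode
pos=0: emit STR "ok" (now at pos=4)
pos=4: emit ID 'z' (now at pos=5)
pos=5: emit RPAREN ')'
pos=6: enter COMMENT mode (saw '/*')
exit COMMENT mode (now at pos=13)
pos=13: emit PLUS '+'
pos=15: enter COMMENT mode (saw '/*')
pos=15: ERROR — unterminated comment (reached EOF)

Answer: 15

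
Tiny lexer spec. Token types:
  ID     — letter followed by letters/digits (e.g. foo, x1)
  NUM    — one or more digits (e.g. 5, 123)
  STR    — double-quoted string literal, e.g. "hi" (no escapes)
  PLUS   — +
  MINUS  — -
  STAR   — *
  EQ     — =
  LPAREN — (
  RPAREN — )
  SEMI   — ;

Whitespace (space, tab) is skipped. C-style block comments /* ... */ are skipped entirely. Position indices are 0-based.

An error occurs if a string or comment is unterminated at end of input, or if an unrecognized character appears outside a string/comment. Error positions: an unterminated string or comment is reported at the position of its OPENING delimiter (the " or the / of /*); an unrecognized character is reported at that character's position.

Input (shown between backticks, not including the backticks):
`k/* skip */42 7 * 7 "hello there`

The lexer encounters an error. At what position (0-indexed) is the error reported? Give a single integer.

Answer: 20

Derivation:
pos=0: emit ID 'k' (now at pos=1)
pos=1: enter COMMENT mode (saw '/*')
exit COMMENT mode (now at pos=11)
pos=11: emit NUM '42' (now at pos=13)
pos=14: emit NUM '7' (now at pos=15)
pos=16: emit STAR '*'
pos=18: emit NUM '7' (now at pos=19)
pos=20: enter STRING mode
pos=20: ERROR — unterminated string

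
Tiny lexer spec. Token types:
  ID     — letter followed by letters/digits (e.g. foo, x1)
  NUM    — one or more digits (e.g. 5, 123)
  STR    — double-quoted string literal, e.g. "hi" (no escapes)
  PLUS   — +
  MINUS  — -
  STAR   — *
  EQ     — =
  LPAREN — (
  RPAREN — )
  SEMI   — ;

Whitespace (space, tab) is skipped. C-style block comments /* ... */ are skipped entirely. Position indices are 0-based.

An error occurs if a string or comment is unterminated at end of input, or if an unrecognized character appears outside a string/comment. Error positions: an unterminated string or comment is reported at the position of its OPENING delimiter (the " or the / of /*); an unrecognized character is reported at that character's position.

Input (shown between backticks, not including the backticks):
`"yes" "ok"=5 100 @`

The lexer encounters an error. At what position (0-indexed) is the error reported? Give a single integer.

Answer: 17

Derivation:
pos=0: enter STRING mode
pos=0: emit STR "yes" (now at pos=5)
pos=6: enter STRING mode
pos=6: emit STR "ok" (now at pos=10)
pos=10: emit EQ '='
pos=11: emit NUM '5' (now at pos=12)
pos=13: emit NUM '100' (now at pos=16)
pos=17: ERROR — unrecognized char '@'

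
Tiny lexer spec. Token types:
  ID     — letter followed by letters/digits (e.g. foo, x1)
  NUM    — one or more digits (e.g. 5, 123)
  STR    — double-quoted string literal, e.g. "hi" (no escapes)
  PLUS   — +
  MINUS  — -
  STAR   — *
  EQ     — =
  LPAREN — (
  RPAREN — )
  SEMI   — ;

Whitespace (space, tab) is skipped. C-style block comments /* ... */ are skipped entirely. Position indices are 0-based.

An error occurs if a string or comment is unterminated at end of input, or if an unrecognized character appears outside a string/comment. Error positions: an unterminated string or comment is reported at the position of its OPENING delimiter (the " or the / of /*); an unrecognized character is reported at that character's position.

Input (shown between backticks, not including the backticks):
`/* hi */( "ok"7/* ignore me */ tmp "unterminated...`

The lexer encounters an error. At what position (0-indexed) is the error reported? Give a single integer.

Answer: 35

Derivation:
pos=0: enter COMMENT mode (saw '/*')
exit COMMENT mode (now at pos=8)
pos=8: emit LPAREN '('
pos=10: enter STRING mode
pos=10: emit STR "ok" (now at pos=14)
pos=14: emit NUM '7' (now at pos=15)
pos=15: enter COMMENT mode (saw '/*')
exit COMMENT mode (now at pos=30)
pos=31: emit ID 'tmp' (now at pos=34)
pos=35: enter STRING mode
pos=35: ERROR — unterminated string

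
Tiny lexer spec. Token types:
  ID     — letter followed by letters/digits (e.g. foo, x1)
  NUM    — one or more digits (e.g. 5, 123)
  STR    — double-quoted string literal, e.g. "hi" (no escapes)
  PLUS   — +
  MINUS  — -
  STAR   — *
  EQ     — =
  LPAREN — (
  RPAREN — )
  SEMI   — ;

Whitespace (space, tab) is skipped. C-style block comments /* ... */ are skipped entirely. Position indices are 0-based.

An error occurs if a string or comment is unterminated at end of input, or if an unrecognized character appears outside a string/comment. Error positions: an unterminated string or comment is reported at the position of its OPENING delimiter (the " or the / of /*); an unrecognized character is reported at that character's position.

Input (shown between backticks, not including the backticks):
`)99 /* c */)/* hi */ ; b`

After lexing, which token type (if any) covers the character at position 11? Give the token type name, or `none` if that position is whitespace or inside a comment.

Answer: RPAREN

Derivation:
pos=0: emit RPAREN ')'
pos=1: emit NUM '99' (now at pos=3)
pos=4: enter COMMENT mode (saw '/*')
exit COMMENT mode (now at pos=11)
pos=11: emit RPAREN ')'
pos=12: enter COMMENT mode (saw '/*')
exit COMMENT mode (now at pos=20)
pos=21: emit SEMI ';'
pos=23: emit ID 'b' (now at pos=24)
DONE. 5 tokens: [RPAREN, NUM, RPAREN, SEMI, ID]
Position 11: char is ')' -> RPAREN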